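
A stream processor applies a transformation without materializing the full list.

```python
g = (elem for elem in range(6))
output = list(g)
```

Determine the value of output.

Step 1: Generator expression iterates range(6): [0, 1, 2, 3, 4, 5].
Step 2: list() collects all values.
Therefore output = [0, 1, 2, 3, 4, 5].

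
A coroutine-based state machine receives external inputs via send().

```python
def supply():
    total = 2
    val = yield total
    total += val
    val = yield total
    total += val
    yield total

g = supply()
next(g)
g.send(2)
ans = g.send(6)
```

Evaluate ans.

Step 1: next() -> yield total=2.
Step 2: send(2) -> val=2, total = 2+2 = 4, yield 4.
Step 3: send(6) -> val=6, total = 4+6 = 10, yield 10.
Therefore ans = 10.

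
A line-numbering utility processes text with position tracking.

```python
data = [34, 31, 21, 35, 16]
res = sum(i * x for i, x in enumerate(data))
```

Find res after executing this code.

Step 1: Compute i * x for each (i, x) in enumerate([34, 31, 21, 35, 16]):
  i=0, x=34: 0*34 = 0
  i=1, x=31: 1*31 = 31
  i=2, x=21: 2*21 = 42
  i=3, x=35: 3*35 = 105
  i=4, x=16: 4*16 = 64
Step 2: sum = 0 + 31 + 42 + 105 + 64 = 242.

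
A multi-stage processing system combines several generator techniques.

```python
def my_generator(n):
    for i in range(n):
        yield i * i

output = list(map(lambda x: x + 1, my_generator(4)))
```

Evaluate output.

Step 1: my_generator(4) yields squares: [0, 1, 4, 9].
Step 2: map adds 1 to each: [1, 2, 5, 10].
Therefore output = [1, 2, 5, 10].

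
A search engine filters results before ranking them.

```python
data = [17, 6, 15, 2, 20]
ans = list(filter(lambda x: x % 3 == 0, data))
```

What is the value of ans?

Step 1: Filter elements divisible by 3:
  17 % 3 = 2: removed
  6 % 3 = 0: kept
  15 % 3 = 0: kept
  2 % 3 = 2: removed
  20 % 3 = 2: removed
Therefore ans = [6, 15].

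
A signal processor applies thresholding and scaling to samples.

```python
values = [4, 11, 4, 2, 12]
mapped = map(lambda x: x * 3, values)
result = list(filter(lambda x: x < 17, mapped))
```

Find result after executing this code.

Step 1: Map x * 3:
  4 -> 12
  11 -> 33
  4 -> 12
  2 -> 6
  12 -> 36
Step 2: Filter for < 17:
  12: kept
  33: removed
  12: kept
  6: kept
  36: removed
Therefore result = [12, 12, 6].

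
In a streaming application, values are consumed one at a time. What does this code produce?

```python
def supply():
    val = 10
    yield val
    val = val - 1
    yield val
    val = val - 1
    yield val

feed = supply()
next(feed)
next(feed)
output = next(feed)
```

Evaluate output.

Step 1: Trace through generator execution:
  Yield 1: val starts at 10, yield 10
  Yield 2: val = 10 - 1 = 9, yield 9
  Yield 3: val = 9 - 1 = 8, yield 8
Step 2: First next() gets 10, second next() gets the second value, third next() yields 8.
Therefore output = 8.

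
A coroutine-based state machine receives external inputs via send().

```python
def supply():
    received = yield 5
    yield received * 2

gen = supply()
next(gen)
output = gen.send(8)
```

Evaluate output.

Step 1: next(gen) advances to first yield, producing 5.
Step 2: send(8) resumes, received = 8.
Step 3: yield received * 2 = 8 * 2 = 16.
Therefore output = 16.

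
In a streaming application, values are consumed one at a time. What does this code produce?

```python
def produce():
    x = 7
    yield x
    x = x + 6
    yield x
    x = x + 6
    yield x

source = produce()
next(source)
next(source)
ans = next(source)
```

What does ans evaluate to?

Step 1: Trace through generator execution:
  Yield 1: x starts at 7, yield 7
  Yield 2: x = 7 + 6 = 13, yield 13
  Yield 3: x = 13 + 6 = 19, yield 19
Step 2: First next() gets 7, second next() gets the second value, third next() yields 19.
Therefore ans = 19.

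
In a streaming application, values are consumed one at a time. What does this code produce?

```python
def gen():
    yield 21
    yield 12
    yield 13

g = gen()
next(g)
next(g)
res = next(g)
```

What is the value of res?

Step 1: gen() creates a generator.
Step 2: next(g) yields 21 (consumed and discarded).
Step 3: next(g) yields 12 (consumed and discarded).
Step 4: next(g) yields 13, assigned to res.
Therefore res = 13.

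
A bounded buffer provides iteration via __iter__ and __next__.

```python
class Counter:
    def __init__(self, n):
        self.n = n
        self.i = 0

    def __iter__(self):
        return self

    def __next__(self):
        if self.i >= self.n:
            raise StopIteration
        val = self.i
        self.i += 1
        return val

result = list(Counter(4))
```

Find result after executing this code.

Step 1: Counter(4) creates an iterator counting 0 to 3.
Step 2: list() consumes all values: [0, 1, 2, 3].
Therefore result = [0, 1, 2, 3].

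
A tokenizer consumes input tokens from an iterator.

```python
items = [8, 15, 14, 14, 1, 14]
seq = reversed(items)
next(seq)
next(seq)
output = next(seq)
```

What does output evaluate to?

Step 1: reversed([8, 15, 14, 14, 1, 14]) gives iterator: [14, 1, 14, 14, 15, 8].
Step 2: First next() = 14, second next() = 1.
Step 3: Third next() = 14.
Therefore output = 14.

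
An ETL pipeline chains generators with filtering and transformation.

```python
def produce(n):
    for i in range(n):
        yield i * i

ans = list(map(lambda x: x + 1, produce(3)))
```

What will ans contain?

Step 1: produce(3) yields squares: [0, 1, 4].
Step 2: map adds 1 to each: [1, 2, 5].
Therefore ans = [1, 2, 5].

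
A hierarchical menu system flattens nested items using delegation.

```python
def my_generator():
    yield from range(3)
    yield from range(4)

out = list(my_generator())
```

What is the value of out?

Step 1: Trace yields in order:
  yield 0
  yield 1
  yield 2
  yield 0
  yield 1
  yield 2
  yield 3
Therefore out = [0, 1, 2, 0, 1, 2, 3].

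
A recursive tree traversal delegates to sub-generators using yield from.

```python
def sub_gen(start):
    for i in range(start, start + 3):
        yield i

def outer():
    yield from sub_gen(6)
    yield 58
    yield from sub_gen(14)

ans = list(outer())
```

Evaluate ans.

Step 1: outer() delegates to sub_gen(6):
  yield 6
  yield 7
  yield 8
Step 2: yield 58
Step 3: Delegates to sub_gen(14):
  yield 14
  yield 15
  yield 16
Therefore ans = [6, 7, 8, 58, 14, 15, 16].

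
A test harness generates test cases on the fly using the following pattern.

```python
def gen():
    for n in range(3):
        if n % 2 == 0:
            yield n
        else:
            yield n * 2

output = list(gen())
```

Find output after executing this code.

Step 1: For each n in range(3), yield n if even, else n*2:
  n=0 (even): yield 0
  n=1 (odd): yield 1*2 = 2
  n=2 (even): yield 2
Therefore output = [0, 2, 2].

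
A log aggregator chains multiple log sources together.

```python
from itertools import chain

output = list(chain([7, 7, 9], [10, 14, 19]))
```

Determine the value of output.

Step 1: chain() concatenates iterables: [7, 7, 9] + [10, 14, 19].
Therefore output = [7, 7, 9, 10, 14, 19].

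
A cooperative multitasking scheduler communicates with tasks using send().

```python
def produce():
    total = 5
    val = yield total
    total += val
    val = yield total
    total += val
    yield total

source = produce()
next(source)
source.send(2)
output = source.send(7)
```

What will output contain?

Step 1: next() -> yield total=5.
Step 2: send(2) -> val=2, total = 5+2 = 7, yield 7.
Step 3: send(7) -> val=7, total = 7+7 = 14, yield 14.
Therefore output = 14.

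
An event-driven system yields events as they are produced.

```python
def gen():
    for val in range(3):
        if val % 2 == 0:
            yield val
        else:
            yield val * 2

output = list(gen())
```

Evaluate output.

Step 1: For each val in range(3), yield val if even, else val*2:
  val=0 (even): yield 0
  val=1 (odd): yield 1*2 = 2
  val=2 (even): yield 2
Therefore output = [0, 2, 2].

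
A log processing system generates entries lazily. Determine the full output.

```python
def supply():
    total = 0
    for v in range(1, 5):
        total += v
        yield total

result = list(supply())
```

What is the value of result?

Step 1: Generator accumulates running sum:
  v=1: total = 1, yield 1
  v=2: total = 3, yield 3
  v=3: total = 6, yield 6
  v=4: total = 10, yield 10
Therefore result = [1, 3, 6, 10].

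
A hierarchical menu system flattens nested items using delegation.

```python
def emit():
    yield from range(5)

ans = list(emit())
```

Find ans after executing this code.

Step 1: yield from delegates to the iterable, yielding each element.
Step 2: Collected values: [0, 1, 2, 3, 4].
Therefore ans = [0, 1, 2, 3, 4].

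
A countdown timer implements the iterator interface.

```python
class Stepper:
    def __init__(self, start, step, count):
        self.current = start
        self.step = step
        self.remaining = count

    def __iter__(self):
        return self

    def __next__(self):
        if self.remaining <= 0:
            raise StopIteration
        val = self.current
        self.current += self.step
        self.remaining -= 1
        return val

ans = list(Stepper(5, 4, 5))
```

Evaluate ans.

Step 1: Stepper starts at 5, increments by 4, for 5 steps:
  Yield 5, then current += 4
  Yield 9, then current += 4
  Yield 13, then current += 4
  Yield 17, then current += 4
  Yield 21, then current += 4
Therefore ans = [5, 9, 13, 17, 21].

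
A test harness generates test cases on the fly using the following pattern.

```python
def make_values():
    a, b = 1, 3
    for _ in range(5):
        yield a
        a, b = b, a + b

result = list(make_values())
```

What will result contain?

Step 1: Fibonacci-like sequence starting with a=1, b=3:
  Iteration 1: yield a=1, then a,b = 3,4
  Iteration 2: yield a=3, then a,b = 4,7
  Iteration 3: yield a=4, then a,b = 7,11
  Iteration 4: yield a=7, then a,b = 11,18
  Iteration 5: yield a=11, then a,b = 18,29
Therefore result = [1, 3, 4, 7, 11].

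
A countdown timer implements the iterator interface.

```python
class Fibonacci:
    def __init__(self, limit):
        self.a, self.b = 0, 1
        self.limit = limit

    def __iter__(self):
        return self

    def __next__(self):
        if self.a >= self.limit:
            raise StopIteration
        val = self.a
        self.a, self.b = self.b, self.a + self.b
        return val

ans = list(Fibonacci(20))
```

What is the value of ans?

Step 1: Fibonacci-like sequence (a=0, b=1) until >= 20:
  Yield 0, then a,b = 1,1
  Yield 1, then a,b = 1,2
  Yield 1, then a,b = 2,3
  Yield 2, then a,b = 3,5
  Yield 3, then a,b = 5,8
  Yield 5, then a,b = 8,13
  Yield 8, then a,b = 13,21
  Yield 13, then a,b = 21,34
Step 2: 21 >= 20, stop.
Therefore ans = [0, 1, 1, 2, 3, 5, 8, 13].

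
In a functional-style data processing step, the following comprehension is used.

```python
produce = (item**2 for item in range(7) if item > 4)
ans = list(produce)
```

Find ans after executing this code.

Step 1: For range(7), keep item > 4, then square:
  item=0: 0 <= 4, excluded
  item=1: 1 <= 4, excluded
  item=2: 2 <= 4, excluded
  item=3: 3 <= 4, excluded
  item=4: 4 <= 4, excluded
  item=5: 5 > 4, yield 5**2 = 25
  item=6: 6 > 4, yield 6**2 = 36
Therefore ans = [25, 36].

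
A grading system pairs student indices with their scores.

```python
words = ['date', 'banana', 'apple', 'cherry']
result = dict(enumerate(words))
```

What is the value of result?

Step 1: enumerate pairs indices with words:
  0 -> 'date'
  1 -> 'banana'
  2 -> 'apple'
  3 -> 'cherry'
Therefore result = {0: 'date', 1: 'banana', 2: 'apple', 3: 'cherry'}.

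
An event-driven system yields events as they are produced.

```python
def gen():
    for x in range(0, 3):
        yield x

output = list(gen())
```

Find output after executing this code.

Step 1: The generator yields each value from range(0, 3).
Step 2: list() consumes all yields: [0, 1, 2].
Therefore output = [0, 1, 2].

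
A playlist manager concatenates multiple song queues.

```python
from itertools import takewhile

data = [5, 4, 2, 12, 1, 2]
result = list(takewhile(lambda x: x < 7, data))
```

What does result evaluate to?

Step 1: takewhile stops at first element >= 7:
  5 < 7: take
  4 < 7: take
  2 < 7: take
  12 >= 7: stop
Therefore result = [5, 4, 2].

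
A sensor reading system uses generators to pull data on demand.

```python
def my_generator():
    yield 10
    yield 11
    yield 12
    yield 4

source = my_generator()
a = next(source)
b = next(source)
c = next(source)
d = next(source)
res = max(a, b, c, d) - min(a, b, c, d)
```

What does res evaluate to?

Step 1: Create generator and consume all values:
  a = next(source) = 10
  b = next(source) = 11
  c = next(source) = 12
  d = next(source) = 4
Step 2: max = 12, min = 4, res = 12 - 4 = 8.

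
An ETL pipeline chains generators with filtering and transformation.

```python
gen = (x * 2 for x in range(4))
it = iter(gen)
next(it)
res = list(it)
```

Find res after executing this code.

Step 1: Generator produces [0, 2, 4, 6].
Step 2: next(it) consumes first element (0).
Step 3: list(it) collects remaining: [2, 4, 6].
Therefore res = [2, 4, 6].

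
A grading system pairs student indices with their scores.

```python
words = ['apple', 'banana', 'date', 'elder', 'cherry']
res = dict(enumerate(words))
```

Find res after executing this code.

Step 1: enumerate pairs indices with words:
  0 -> 'apple'
  1 -> 'banana'
  2 -> 'date'
  3 -> 'elder'
  4 -> 'cherry'
Therefore res = {0: 'apple', 1: 'banana', 2: 'date', 3: 'elder', 4: 'cherry'}.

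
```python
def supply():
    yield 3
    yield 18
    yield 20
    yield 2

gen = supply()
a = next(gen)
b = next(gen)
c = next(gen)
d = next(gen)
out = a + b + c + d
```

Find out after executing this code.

Step 1: Create generator and consume all values:
  a = next(gen) = 3
  b = next(gen) = 18
  c = next(gen) = 20
  d = next(gen) = 2
Step 2: out = 3 + 18 + 20 + 2 = 43.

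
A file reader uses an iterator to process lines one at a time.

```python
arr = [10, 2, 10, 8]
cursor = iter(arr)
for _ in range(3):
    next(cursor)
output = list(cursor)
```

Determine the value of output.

Step 1: Create iterator over [10, 2, 10, 8].
Step 2: Advance 3 positions (consuming [10, 2, 10]).
Step 3: list() collects remaining elements: [8].
Therefore output = [8].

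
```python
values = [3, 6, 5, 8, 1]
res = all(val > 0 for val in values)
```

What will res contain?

Step 1: Check val > 0 for each element in [3, 6, 5, 8, 1]:
  3 > 0: True
  6 > 0: True
  5 > 0: True
  8 > 0: True
  1 > 0: True
Step 2: all() returns True.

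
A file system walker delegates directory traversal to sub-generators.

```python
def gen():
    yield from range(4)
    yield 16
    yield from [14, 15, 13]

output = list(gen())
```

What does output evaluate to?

Step 1: Trace yields in order:
  yield 0
  yield 1
  yield 2
  yield 3
  yield 16
  yield 14
  yield 15
  yield 13
Therefore output = [0, 1, 2, 3, 16, 14, 15, 13].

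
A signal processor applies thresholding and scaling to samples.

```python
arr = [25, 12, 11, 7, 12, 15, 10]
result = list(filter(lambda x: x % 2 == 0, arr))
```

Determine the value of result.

Step 1: Filter elements divisible by 2:
  25 % 2 = 1: removed
  12 % 2 = 0: kept
  11 % 2 = 1: removed
  7 % 2 = 1: removed
  12 % 2 = 0: kept
  15 % 2 = 1: removed
  10 % 2 = 0: kept
Therefore result = [12, 12, 10].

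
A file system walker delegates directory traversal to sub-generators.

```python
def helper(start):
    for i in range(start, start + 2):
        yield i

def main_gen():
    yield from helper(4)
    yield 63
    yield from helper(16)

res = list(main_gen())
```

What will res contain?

Step 1: main_gen() delegates to helper(4):
  yield 4
  yield 5
Step 2: yield 63
Step 3: Delegates to helper(16):
  yield 16
  yield 17
Therefore res = [4, 5, 63, 16, 17].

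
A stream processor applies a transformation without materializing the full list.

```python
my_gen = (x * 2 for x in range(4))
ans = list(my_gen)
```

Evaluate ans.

Step 1: For each x in range(4), compute x*2:
  x=0: 0*2 = 0
  x=1: 1*2 = 2
  x=2: 2*2 = 4
  x=3: 3*2 = 6
Therefore ans = [0, 2, 4, 6].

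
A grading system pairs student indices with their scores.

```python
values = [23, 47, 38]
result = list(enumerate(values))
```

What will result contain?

Step 1: enumerate pairs each element with its index:
  (0, 23)
  (1, 47)
  (2, 38)
Therefore result = [(0, 23), (1, 47), (2, 38)].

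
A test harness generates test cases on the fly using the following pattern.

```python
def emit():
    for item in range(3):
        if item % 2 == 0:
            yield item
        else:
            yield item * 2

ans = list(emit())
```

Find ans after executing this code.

Step 1: For each item in range(3), yield item if even, else item*2:
  item=0 (even): yield 0
  item=1 (odd): yield 1*2 = 2
  item=2 (even): yield 2
Therefore ans = [0, 2, 2].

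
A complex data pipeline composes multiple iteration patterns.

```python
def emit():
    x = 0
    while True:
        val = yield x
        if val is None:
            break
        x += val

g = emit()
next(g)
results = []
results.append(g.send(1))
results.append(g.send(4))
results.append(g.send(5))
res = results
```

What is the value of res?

Step 1: next(g) -> yield 0.
Step 2: send(1) -> x = 1, yield 1.
Step 3: send(4) -> x = 5, yield 5.
Step 4: send(5) -> x = 10, yield 10.
Therefore res = [1, 5, 10].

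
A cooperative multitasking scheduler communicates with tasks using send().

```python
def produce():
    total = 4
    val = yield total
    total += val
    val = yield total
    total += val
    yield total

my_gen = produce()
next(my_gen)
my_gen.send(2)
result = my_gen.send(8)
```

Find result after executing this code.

Step 1: next() -> yield total=4.
Step 2: send(2) -> val=2, total = 4+2 = 6, yield 6.
Step 3: send(8) -> val=8, total = 6+8 = 14, yield 14.
Therefore result = 14.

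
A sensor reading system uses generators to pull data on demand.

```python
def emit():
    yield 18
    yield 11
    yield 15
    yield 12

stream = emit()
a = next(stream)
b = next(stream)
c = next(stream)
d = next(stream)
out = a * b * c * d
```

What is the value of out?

Step 1: Create generator and consume all values:
  a = next(stream) = 18
  b = next(stream) = 11
  c = next(stream) = 15
  d = next(stream) = 12
Step 2: out = 18 * 11 * 15 * 12 = 35640.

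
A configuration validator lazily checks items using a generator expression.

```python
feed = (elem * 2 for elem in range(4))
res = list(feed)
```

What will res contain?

Step 1: For each elem in range(4), compute elem*2:
  elem=0: 0*2 = 0
  elem=1: 1*2 = 2
  elem=2: 2*2 = 4
  elem=3: 3*2 = 6
Therefore res = [0, 2, 4, 6].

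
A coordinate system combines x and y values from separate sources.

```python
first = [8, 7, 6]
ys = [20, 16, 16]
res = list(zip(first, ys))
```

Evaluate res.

Step 1: zip pairs elements at same index:
  Index 0: (8, 20)
  Index 1: (7, 16)
  Index 2: (6, 16)
Therefore res = [(8, 20), (7, 16), (6, 16)].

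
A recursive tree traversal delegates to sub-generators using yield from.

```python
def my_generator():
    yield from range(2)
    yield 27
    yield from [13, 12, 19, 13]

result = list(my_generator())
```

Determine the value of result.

Step 1: Trace yields in order:
  yield 0
  yield 1
  yield 27
  yield 13
  yield 12
  yield 19
  yield 13
Therefore result = [0, 1, 27, 13, 12, 19, 13].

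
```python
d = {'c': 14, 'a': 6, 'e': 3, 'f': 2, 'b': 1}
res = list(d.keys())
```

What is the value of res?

Step 1: d.keys() returns the dictionary keys in insertion order.
Therefore res = ['c', 'a', 'e', 'f', 'b'].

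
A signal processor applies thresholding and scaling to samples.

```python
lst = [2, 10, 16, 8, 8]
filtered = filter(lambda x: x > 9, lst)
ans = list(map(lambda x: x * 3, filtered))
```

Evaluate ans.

Step 1: Filter lst for elements > 9:
  2: removed
  10: kept
  16: kept
  8: removed
  8: removed
Step 2: Map x * 3 on filtered [10, 16]:
  10 -> 30
  16 -> 48
Therefore ans = [30, 48].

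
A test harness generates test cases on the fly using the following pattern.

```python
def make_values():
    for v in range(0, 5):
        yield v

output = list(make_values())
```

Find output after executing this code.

Step 1: The generator yields each value from range(0, 5).
Step 2: list() consumes all yields: [0, 1, 2, 3, 4].
Therefore output = [0, 1, 2, 3, 4].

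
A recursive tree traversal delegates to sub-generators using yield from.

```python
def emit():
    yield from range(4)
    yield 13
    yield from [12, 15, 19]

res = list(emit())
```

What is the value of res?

Step 1: Trace yields in order:
  yield 0
  yield 1
  yield 2
  yield 3
  yield 13
  yield 12
  yield 15
  yield 19
Therefore res = [0, 1, 2, 3, 13, 12, 15, 19].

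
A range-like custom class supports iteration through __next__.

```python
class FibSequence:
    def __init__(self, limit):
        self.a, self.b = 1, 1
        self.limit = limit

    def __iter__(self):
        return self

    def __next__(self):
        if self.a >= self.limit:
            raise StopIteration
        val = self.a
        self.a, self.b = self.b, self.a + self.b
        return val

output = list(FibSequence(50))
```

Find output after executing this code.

Step 1: Fibonacci-like sequence (a=1, b=1) until >= 50:
  Yield 1, then a,b = 1,2
  Yield 1, then a,b = 2,3
  Yield 2, then a,b = 3,5
  Yield 3, then a,b = 5,8
  Yield 5, then a,b = 8,13
  Yield 8, then a,b = 13,21
  Yield 13, then a,b = 21,34
  Yield 21, then a,b = 34,55
  Yield 34, then a,b = 55,89
Step 2: 55 >= 50, stop.
Therefore output = [1, 1, 2, 3, 5, 8, 13, 21, 34].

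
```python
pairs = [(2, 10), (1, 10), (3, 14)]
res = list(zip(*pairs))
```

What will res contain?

Step 1: zip(*pairs) transposes: unzips [(2, 10), (1, 10), (3, 14)] into separate sequences.
Step 2: First elements: (2, 1, 3), second elements: (10, 10, 14).
Therefore res = [(2, 1, 3), (10, 10, 14)].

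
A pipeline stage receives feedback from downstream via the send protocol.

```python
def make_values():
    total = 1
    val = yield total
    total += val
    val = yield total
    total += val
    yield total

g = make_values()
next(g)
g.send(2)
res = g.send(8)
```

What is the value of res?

Step 1: next() -> yield total=1.
Step 2: send(2) -> val=2, total = 1+2 = 3, yield 3.
Step 3: send(8) -> val=8, total = 3+8 = 11, yield 11.
Therefore res = 11.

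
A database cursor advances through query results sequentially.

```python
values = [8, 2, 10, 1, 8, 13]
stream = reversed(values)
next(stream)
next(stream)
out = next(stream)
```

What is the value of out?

Step 1: reversed([8, 2, 10, 1, 8, 13]) gives iterator: [13, 8, 1, 10, 2, 8].
Step 2: First next() = 13, second next() = 8.
Step 3: Third next() = 1.
Therefore out = 1.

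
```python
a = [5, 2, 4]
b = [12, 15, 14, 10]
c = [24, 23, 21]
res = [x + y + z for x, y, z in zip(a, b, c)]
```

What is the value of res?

Step 1: zip three lists (truncates to shortest, len=3):
  5 + 12 + 24 = 41
  2 + 15 + 23 = 40
  4 + 14 + 21 = 39
Therefore res = [41, 40, 39].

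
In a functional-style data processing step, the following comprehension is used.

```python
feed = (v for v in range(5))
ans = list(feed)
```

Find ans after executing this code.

Step 1: Generator expression iterates range(5): [0, 1, 2, 3, 4].
Step 2: list() collects all values.
Therefore ans = [0, 1, 2, 3, 4].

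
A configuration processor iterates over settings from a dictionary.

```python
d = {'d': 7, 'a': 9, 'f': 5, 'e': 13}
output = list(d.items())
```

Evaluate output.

Step 1: d.items() returns (key, value) pairs in insertion order.
Therefore output = [('d', 7), ('a', 9), ('f', 5), ('e', 13)].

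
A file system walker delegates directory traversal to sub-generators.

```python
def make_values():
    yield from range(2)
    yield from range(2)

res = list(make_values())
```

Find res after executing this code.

Step 1: Trace yields in order:
  yield 0
  yield 1
  yield 0
  yield 1
Therefore res = [0, 1, 0, 1].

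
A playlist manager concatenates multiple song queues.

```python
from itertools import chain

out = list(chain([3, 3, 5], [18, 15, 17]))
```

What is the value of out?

Step 1: chain() concatenates iterables: [3, 3, 5] + [18, 15, 17].
Therefore out = [3, 3, 5, 18, 15, 17].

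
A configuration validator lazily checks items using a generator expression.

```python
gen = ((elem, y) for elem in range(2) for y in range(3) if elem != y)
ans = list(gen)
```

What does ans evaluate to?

Step 1: Nested generator over range(2) x range(3) where elem != y:
  (0, 0): excluded (elem == y)
  (0, 1): included
  (0, 2): included
  (1, 0): included
  (1, 1): excluded (elem == y)
  (1, 2): included
Therefore ans = [(0, 1), (0, 2), (1, 0), (1, 2)].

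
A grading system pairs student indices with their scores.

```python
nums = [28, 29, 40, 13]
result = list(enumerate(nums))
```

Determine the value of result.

Step 1: enumerate pairs each element with its index:
  (0, 28)
  (1, 29)
  (2, 40)
  (3, 13)
Therefore result = [(0, 28), (1, 29), (2, 40), (3, 13)].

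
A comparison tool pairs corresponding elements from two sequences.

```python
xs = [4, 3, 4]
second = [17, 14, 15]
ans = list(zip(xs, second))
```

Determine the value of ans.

Step 1: zip pairs elements at same index:
  Index 0: (4, 17)
  Index 1: (3, 14)
  Index 2: (4, 15)
Therefore ans = [(4, 17), (3, 14), (4, 15)].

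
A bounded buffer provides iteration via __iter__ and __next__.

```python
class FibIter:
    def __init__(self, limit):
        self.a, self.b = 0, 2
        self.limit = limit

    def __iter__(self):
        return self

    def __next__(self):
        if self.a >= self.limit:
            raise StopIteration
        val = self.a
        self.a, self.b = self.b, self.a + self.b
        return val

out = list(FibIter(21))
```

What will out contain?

Step 1: Fibonacci-like sequence (a=0, b=2) until >= 21:
  Yield 0, then a,b = 2,2
  Yield 2, then a,b = 2,4
  Yield 2, then a,b = 4,6
  Yield 4, then a,b = 6,10
  Yield 6, then a,b = 10,16
  Yield 10, then a,b = 16,26
  Yield 16, then a,b = 26,42
Step 2: 26 >= 21, stop.
Therefore out = [0, 2, 2, 4, 6, 10, 16].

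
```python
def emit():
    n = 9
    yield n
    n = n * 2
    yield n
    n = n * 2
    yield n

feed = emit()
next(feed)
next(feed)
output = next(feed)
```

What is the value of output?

Step 1: Trace through generator execution:
  Yield 1: n starts at 9, yield 9
  Yield 2: n = 9 * 2 = 18, yield 18
  Yield 3: n = 18 * 2 = 36, yield 36
Step 2: First next() gets 9, second next() gets the second value, third next() yields 36.
Therefore output = 36.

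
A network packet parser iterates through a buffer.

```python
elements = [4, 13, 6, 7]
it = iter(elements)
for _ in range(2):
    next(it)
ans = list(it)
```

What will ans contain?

Step 1: Create iterator over [4, 13, 6, 7].
Step 2: Advance 2 positions (consuming [4, 13]).
Step 3: list() collects remaining elements: [6, 7].
Therefore ans = [6, 7].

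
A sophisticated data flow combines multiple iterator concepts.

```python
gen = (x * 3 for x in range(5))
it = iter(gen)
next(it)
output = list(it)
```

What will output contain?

Step 1: Generator produces [0, 3, 6, 9, 12].
Step 2: next(it) consumes first element (0).
Step 3: list(it) collects remaining: [3, 6, 9, 12].
Therefore output = [3, 6, 9, 12].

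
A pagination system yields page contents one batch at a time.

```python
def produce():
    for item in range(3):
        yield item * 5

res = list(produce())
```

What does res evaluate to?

Step 1: For each item in range(3), yield item * 5:
  item=0: yield 0 * 5 = 0
  item=1: yield 1 * 5 = 5
  item=2: yield 2 * 5 = 10
Therefore res = [0, 5, 10].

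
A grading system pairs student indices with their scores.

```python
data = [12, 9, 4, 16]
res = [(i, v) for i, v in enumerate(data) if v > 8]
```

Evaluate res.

Step 1: Filter enumerate([12, 9, 4, 16]) keeping v > 8:
  (0, 12): 12 > 8, included
  (1, 9): 9 > 8, included
  (2, 4): 4 <= 8, excluded
  (3, 16): 16 > 8, included
Therefore res = [(0, 12), (1, 9), (3, 16)].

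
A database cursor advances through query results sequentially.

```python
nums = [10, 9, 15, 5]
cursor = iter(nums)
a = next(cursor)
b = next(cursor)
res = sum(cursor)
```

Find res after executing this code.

Step 1: Create iterator over [10, 9, 15, 5].
Step 2: a = next() = 10, b = next() = 9.
Step 3: sum() of remaining [15, 5] = 20.
Therefore res = 20.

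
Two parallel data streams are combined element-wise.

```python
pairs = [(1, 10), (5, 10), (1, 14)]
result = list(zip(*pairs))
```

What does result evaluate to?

Step 1: zip(*pairs) transposes: unzips [(1, 10), (5, 10), (1, 14)] into separate sequences.
Step 2: First elements: (1, 5, 1), second elements: (10, 10, 14).
Therefore result = [(1, 5, 1), (10, 10, 14)].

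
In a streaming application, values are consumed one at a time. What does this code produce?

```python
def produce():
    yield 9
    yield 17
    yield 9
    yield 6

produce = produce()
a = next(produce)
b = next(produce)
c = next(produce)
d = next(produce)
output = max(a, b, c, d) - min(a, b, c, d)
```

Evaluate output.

Step 1: Create generator and consume all values:
  a = next(produce) = 9
  b = next(produce) = 17
  c = next(produce) = 9
  d = next(produce) = 6
Step 2: max = 17, min = 6, output = 17 - 6 = 11.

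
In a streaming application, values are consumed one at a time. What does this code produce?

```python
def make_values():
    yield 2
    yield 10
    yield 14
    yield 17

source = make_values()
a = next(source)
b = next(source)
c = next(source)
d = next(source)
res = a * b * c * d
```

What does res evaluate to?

Step 1: Create generator and consume all values:
  a = next(source) = 2
  b = next(source) = 10
  c = next(source) = 14
  d = next(source) = 17
Step 2: res = 2 * 10 * 14 * 17 = 4760.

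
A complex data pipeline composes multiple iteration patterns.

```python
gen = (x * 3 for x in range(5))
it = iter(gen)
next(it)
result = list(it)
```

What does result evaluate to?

Step 1: Generator produces [0, 3, 6, 9, 12].
Step 2: next(it) consumes first element (0).
Step 3: list(it) collects remaining: [3, 6, 9, 12].
Therefore result = [3, 6, 9, 12].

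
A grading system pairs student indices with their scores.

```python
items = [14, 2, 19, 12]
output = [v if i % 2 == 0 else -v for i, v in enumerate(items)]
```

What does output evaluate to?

Step 1: For each (i, v), keep v if i is even, negate if odd:
  i=0 (even): keep 14
  i=1 (odd): negate to -2
  i=2 (even): keep 19
  i=3 (odd): negate to -12
Therefore output = [14, -2, 19, -12].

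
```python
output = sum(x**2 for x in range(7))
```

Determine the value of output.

Step 1: Compute x**2 for each x in range(7):
  x=0: 0**2 = 0
  x=1: 1**2 = 1
  x=2: 2**2 = 4
  x=3: 3**2 = 9
  x=4: 4**2 = 16
  x=5: 5**2 = 25
  x=6: 6**2 = 36
Step 2: sum = 0 + 1 + 4 + 9 + 16 + 25 + 36 = 91.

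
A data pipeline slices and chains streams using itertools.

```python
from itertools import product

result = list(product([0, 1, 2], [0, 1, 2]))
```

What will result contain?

Step 1: product([0, 1, 2], [0, 1, 2]) gives all pairs:
  (0, 0)
  (0, 1)
  (0, 2)
  (1, 0)
  (1, 1)
  (1, 2)
  (2, 0)
  (2, 1)
  (2, 2)
Therefore result = [(0, 0), (0, 1), (0, 2), (1, 0), (1, 1), (1, 2), (2, 0), (2, 1), (2, 2)].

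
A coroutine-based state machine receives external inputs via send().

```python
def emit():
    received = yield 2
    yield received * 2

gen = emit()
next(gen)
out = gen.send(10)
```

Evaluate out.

Step 1: next(gen) advances to first yield, producing 2.
Step 2: send(10) resumes, received = 10.
Step 3: yield received * 2 = 10 * 2 = 20.
Therefore out = 20.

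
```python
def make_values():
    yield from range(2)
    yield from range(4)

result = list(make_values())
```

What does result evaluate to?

Step 1: Trace yields in order:
  yield 0
  yield 1
  yield 0
  yield 1
  yield 2
  yield 3
Therefore result = [0, 1, 0, 1, 2, 3].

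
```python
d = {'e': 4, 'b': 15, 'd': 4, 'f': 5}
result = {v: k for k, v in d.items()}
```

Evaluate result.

Step 1: Invert dict (swap keys and values):
  'e': 4 -> 4: 'e'
  'b': 15 -> 15: 'b'
  'd': 4 -> 4: 'd'
  'f': 5 -> 5: 'f'
Therefore result = {4: 'd', 15: 'b', 5: 'f'}.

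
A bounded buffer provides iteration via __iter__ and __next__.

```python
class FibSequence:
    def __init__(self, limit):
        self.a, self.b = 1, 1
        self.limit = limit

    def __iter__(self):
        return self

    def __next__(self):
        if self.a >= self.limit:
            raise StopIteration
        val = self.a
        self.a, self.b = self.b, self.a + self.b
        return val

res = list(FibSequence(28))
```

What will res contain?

Step 1: Fibonacci-like sequence (a=1, b=1) until >= 28:
  Yield 1, then a,b = 1,2
  Yield 1, then a,b = 2,3
  Yield 2, then a,b = 3,5
  Yield 3, then a,b = 5,8
  Yield 5, then a,b = 8,13
  Yield 8, then a,b = 13,21
  Yield 13, then a,b = 21,34
  Yield 21, then a,b = 34,55
Step 2: 34 >= 28, stop.
Therefore res = [1, 1, 2, 3, 5, 8, 13, 21].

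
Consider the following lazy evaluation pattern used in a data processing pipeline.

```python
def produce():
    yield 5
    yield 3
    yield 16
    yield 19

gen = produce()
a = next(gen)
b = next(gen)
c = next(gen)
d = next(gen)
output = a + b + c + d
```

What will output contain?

Step 1: Create generator and consume all values:
  a = next(gen) = 5
  b = next(gen) = 3
  c = next(gen) = 16
  d = next(gen) = 19
Step 2: output = 5 + 3 + 16 + 19 = 43.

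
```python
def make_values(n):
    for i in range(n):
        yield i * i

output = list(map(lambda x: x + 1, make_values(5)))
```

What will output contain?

Step 1: make_values(5) yields squares: [0, 1, 4, 9, 16].
Step 2: map adds 1 to each: [1, 2, 5, 10, 17].
Therefore output = [1, 2, 5, 10, 17].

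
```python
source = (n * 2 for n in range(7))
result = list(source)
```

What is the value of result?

Step 1: For each n in range(7), compute n*2:
  n=0: 0*2 = 0
  n=1: 1*2 = 2
  n=2: 2*2 = 4
  n=3: 3*2 = 6
  n=4: 4*2 = 8
  n=5: 5*2 = 10
  n=6: 6*2 = 12
Therefore result = [0, 2, 4, 6, 8, 10, 12].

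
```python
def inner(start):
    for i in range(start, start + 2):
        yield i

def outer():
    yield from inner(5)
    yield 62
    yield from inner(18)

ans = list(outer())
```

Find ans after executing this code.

Step 1: outer() delegates to inner(5):
  yield 5
  yield 6
Step 2: yield 62
Step 3: Delegates to inner(18):
  yield 18
  yield 19
Therefore ans = [5, 6, 62, 18, 19].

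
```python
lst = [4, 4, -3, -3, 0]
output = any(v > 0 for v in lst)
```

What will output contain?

Step 1: Check v > 0 for each element in [4, 4, -3, -3, 0]:
  4 > 0: True
  4 > 0: True
  -3 > 0: False
  -3 > 0: False
  0 > 0: False
Step 2: any() returns True.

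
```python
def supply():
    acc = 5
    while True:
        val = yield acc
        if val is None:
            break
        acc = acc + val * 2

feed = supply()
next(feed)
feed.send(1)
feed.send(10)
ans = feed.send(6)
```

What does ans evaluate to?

Step 1: next() -> yield acc=5.
Step 2: send(1) -> val=1, acc = 5 + 1*2 = 7, yield 7.
Step 3: send(10) -> val=10, acc = 7 + 10*2 = 27, yield 27.
Step 4: send(6) -> val=6, acc = 27 + 6*2 = 39, yield 39.
Therefore ans = 39.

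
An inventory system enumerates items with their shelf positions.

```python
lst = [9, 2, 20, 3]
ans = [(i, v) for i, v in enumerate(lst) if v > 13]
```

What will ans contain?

Step 1: Filter enumerate([9, 2, 20, 3]) keeping v > 13:
  (0, 9): 9 <= 13, excluded
  (1, 2): 2 <= 13, excluded
  (2, 20): 20 > 13, included
  (3, 3): 3 <= 13, excluded
Therefore ans = [(2, 20)].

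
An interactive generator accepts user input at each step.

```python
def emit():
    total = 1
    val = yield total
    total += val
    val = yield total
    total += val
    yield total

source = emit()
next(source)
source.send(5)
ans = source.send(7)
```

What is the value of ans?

Step 1: next() -> yield total=1.
Step 2: send(5) -> val=5, total = 1+5 = 6, yield 6.
Step 3: send(7) -> val=7, total = 6+7 = 13, yield 13.
Therefore ans = 13.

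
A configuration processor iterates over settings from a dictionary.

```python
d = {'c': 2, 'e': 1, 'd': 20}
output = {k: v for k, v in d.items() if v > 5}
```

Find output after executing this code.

Step 1: Filter items where value > 5:
  'c': 2 <= 5: removed
  'e': 1 <= 5: removed
  'd': 20 > 5: kept
Therefore output = {'d': 20}.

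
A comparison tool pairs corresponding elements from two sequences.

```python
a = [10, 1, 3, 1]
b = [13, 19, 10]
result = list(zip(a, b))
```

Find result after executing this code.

Step 1: zip stops at shortest (len(a)=4, len(b)=3):
  Index 0: (10, 13)
  Index 1: (1, 19)
  Index 2: (3, 10)
Step 2: Last element of a (1) has no pair, dropped.
Therefore result = [(10, 13), (1, 19), (3, 10)].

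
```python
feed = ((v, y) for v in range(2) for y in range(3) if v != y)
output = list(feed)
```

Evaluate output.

Step 1: Nested generator over range(2) x range(3) where v != y:
  (0, 0): excluded (v == y)
  (0, 1): included
  (0, 2): included
  (1, 0): included
  (1, 1): excluded (v == y)
  (1, 2): included
Therefore output = [(0, 1), (0, 2), (1, 0), (1, 2)].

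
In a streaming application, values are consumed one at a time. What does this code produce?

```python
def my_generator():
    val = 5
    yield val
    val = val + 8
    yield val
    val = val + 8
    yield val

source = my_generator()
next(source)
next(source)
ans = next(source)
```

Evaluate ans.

Step 1: Trace through generator execution:
  Yield 1: val starts at 5, yield 5
  Yield 2: val = 5 + 8 = 13, yield 13
  Yield 3: val = 13 + 8 = 21, yield 21
Step 2: First next() gets 5, second next() gets the second value, third next() yields 21.
Therefore ans = 21.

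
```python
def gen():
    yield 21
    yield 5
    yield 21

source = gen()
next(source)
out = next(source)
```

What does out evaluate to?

Step 1: gen() creates a generator.
Step 2: next(source) yields 21 (consumed and discarded).
Step 3: next(source) yields 5, assigned to out.
Therefore out = 5.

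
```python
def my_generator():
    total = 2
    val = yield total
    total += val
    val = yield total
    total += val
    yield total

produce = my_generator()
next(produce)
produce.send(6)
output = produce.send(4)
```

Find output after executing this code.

Step 1: next() -> yield total=2.
Step 2: send(6) -> val=6, total = 2+6 = 8, yield 8.
Step 3: send(4) -> val=4, total = 8+4 = 12, yield 12.
Therefore output = 12.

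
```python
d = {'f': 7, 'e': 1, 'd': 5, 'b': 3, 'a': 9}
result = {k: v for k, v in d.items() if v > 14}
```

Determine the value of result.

Step 1: Filter items where value > 14:
  'f': 7 <= 14: removed
  'e': 1 <= 14: removed
  'd': 5 <= 14: removed
  'b': 3 <= 14: removed
  'a': 9 <= 14: removed
Therefore result = {}.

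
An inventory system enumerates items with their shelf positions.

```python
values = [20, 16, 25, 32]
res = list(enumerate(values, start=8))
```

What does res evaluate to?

Step 1: enumerate with start=8:
  (8, 20)
  (9, 16)
  (10, 25)
  (11, 32)
Therefore res = [(8, 20), (9, 16), (10, 25), (11, 32)].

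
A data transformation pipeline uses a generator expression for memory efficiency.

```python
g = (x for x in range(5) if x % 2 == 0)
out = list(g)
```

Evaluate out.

Step 1: Filter range(5) keeping only even values:
  x=0: even, included
  x=1: odd, excluded
  x=2: even, included
  x=3: odd, excluded
  x=4: even, included
Therefore out = [0, 2, 4].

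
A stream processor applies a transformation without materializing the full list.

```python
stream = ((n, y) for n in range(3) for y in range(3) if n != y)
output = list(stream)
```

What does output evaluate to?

Step 1: Nested generator over range(3) x range(3) where n != y:
  (0, 0): excluded (n == y)
  (0, 1): included
  (0, 2): included
  (1, 0): included
  (1, 1): excluded (n == y)
  (1, 2): included
  (2, 0): included
  (2, 1): included
  (2, 2): excluded (n == y)
Therefore output = [(0, 1), (0, 2), (1, 0), (1, 2), (2, 0), (2, 1)].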